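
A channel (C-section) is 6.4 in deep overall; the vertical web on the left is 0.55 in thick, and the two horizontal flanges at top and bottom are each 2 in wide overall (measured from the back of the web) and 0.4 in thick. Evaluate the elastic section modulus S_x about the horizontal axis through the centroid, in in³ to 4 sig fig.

S_x ≈ 7.022 in³

Break the section into simple shapes (no overlaps), measuring from the bottom-left corner of the bounding box.
Web: 0.55 × 6.4, A = 3.52 in², y = 3.2 in, Ī = 12.0149 in⁴.
Top flange (beyond web): 1.45 × 0.4, A = 0.58 in², y = 6.2 in, Ī = 0.00773333 in⁴.
Bottom flange (beyond web): 1.45 × 0.4, A = 0.58 in², y = 0.2 in, Ī = 0.00773333 in⁴.
By symmetry the centroid is at mid-height, ȳ = 3.2 in.
Transfer each piece to the horizontal axis through the centroid using Ī + A·d² with d = y − 3.2:
  web: d = 0 in → contributes +12.0149 in⁴
  top flange (beyond web): d = 3 in → contributes +5.22773 in⁴
  bottom flange (beyond web): d = -3 in → contributes +5.22773 in⁴
Total I = 22.4704 in⁴.
Extreme fibre distance c = 3.2 in; S = I/c = 7.022 in³.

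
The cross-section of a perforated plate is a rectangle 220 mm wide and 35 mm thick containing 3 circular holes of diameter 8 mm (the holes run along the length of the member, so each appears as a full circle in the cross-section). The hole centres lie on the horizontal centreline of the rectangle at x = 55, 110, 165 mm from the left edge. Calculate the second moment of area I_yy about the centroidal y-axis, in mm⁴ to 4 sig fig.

I_yy ≈ 3.075 × 10⁷ mm⁴

Treat the section as a set of non-overlapping primitives; coordinates are from the bounding-box lower-left.
Plate: 220 × 35, A = 7 700 mm², x = 110 mm, Ī = 31 056 667 mm⁴.
Hole 1 (subtracted): ⌀8, A = 50.2655 mm², x = 55 mm, Ī = 201.062 mm⁴.
Hole 2 (subtracted): ⌀8, A = 50.2655 mm², x = 110 mm, Ī = 201.062 mm⁴.
Hole 3 (subtracted): ⌀8, A = 50.2655 mm², x = 165 mm, Ī = 201.062 mm⁴.
By symmetry the centroid is at mid-width, x̄ = 110 mm.
Transfer each piece to the centroidal y-axis using Ī + A·d² with d = x − 110:
  plate: d = 0 mm → contributes +31 056 667 mm⁴
  hole 1: d = -55 mm → contributes −152 254 mm⁴
  hole 2: d = 0 mm → contributes −201.062 mm⁴
  hole 3: d = 55 mm → contributes −152 254 mm⁴
Total I = 30 751 957 mm⁴.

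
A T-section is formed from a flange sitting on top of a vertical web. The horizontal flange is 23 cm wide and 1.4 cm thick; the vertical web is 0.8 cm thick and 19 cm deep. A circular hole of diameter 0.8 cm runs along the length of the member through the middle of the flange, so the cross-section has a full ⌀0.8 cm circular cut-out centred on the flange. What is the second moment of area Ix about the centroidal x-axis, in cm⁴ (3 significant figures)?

Ix ≈ 1530 cm⁴

Decompose the section into non-overlapping parts with the origin at the bottom-left of its bounding rectangle.
Flange: 23 × 1.4, A = 32.2 cm², y = 19.7 cm, Ī = 5.2593 cm⁴.
Web: 0.8 × 19, A = 15.2 cm², y = 9.5 cm, Ī = 457.27 cm⁴.
Hole (subtracted): ⌀0.8, A = 0.50265 cm², y = 19.7 cm, Ī = 0.020106 cm⁴.
Centroid: ȳ = ΣA·y / ΣA = 16.394 cm.
Transfer each piece to the centroidal x-axis using Ī + A·d² with d = y − 16.394:
  flange: d = 3.3059 cm → contributes +357.18 cm⁴
  web: d = -6.8941 cm → contributes +1179.7 cm⁴
  hole: d = 3.3059 cm → contributes −5.5138 cm⁴
Total I = 1531.4 cm⁴.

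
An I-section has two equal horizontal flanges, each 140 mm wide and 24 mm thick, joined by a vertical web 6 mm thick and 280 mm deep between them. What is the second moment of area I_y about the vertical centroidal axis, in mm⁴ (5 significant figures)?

Break the section into simple shapes (no overlaps), measuring from the bottom-left corner of the bounding box.
Bottom flange: 140 × 24, A = 3 360 mm², x = 70 mm, Ī = 5 488 000 mm⁴.
Web: 6 × 280, A = 1 680 mm², x = 70 mm, Ī = 5 040 mm⁴.
Top flange: 140 × 24, A = 3 360 mm², x = 70 mm, Ī = 5 488 000 mm⁴.
By symmetry the centroid is at mid-width, x̄ = 70 mm.
All pieces are centred on the vertical centroidal axis, so I = ΣĪ = 10 981 040 mm⁴.

I_y ≈ 1.0981 × 10⁷ mm⁴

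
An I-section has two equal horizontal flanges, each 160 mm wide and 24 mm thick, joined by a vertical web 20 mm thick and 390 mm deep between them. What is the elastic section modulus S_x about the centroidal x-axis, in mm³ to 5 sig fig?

Break the section into simple shapes (no overlaps), measuring from the bottom-left corner of the bounding box.
Bottom flange: 160 × 24, A = 3 840 mm², y = 12 mm, Ī = 184 320 mm⁴.
Web: 20 × 390, A = 7 800 mm², y = 219 mm, Ī = 98 865 000 mm⁴.
Top flange: 160 × 24, A = 3 840 mm², y = 426 mm, Ī = 184 320 mm⁴.
By symmetry the centroid is at mid-height, ȳ = 219 mm.
Transfer each piece to the centroidal x-axis using Ī + A·d² with d = y − 219:
  bottom flange: d = -207 mm → contributes +164 724 480 mm⁴
  web: d = 0 mm → contributes +98 865 000 mm⁴
  top flange: d = 207 mm → contributes +164 724 480 mm⁴
Total I = 428 313 960 mm⁴.
Extreme fibre distance c = 219 mm; S = I/c = 1 955 772 mm³.

S_x ≈ 1.9558 × 10⁶ mm³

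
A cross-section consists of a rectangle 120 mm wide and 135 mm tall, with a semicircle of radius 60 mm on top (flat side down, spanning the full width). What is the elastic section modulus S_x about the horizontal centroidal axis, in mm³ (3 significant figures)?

Treat the section as a set of non-overlapping primitives; coordinates are from the bounding-box lower-left.
Rectangular body: 120 × 135, A = 16 200 mm², y = 67.5 mm, Ī = 24 603 750 mm⁴.
Semicircular cap: semicircle r = 60, A = 5654.9 mm², y = 160.46 mm, Ī = 1 422 450 mm⁴.
Centroid: ȳ = ΣA·y / ΣA = 91.554 mm.
Transfer each piece to the horizontal centroidal axis using Ī + A·d² with d = y − 91.554:
  rectangular body: d = -24.054 mm → contributes +33 977 221 mm⁴
  semicircular cap: d = 68.91 mm → contributes +28 275 466 mm⁴
Total I = 62 252 687 mm⁴.
Extreme fibre distance c = 103.45 mm; S = I/c = 601 791 mm³.

S_x ≈ 6.02 × 10⁵ mm³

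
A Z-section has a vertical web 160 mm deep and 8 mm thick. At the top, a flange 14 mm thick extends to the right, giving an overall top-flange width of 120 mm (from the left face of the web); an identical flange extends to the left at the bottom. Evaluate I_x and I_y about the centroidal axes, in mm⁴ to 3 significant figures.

I_x ≈ 1.95 × 10⁷ mm⁴, I_y ≈ 1.46 × 10⁷ mm⁴

Treat the section as a set of non-overlapping primitives; coordinates are from the bounding-box lower-left.
Web: 8 × 160, A = 1 280 mm², y = 80 mm, Ī = 2 730 667 mm⁴.
Top flange (beyond web): 112 × 14, A = 1 568 mm², y = 153 mm, Ī = 25 611 mm⁴.
Bottom flange (beyond web): 112 × 14, A = 1 568 mm², y = 7 mm, Ī = 25 611 mm⁴.
Centroid: ȳ = ΣA·y / ΣA = 80 mm.
Transfer each piece to the centroidal x-axis using Ī + A·d² with d = y − 80:
  web: d = 0 mm → contributes +2 730 667 mm⁴
  top flange (beyond web): d = 73 mm → contributes +8 381 483 mm⁴
  bottom flange (beyond web): d = -73 mm → contributes +8 381 483 mm⁴
Total I = 19 493 632 mm⁴.
For the y-axis: x̄ = 116 mm.
Repeating about the centroidal y-axis gives I_y = 14 574 592 mm⁴.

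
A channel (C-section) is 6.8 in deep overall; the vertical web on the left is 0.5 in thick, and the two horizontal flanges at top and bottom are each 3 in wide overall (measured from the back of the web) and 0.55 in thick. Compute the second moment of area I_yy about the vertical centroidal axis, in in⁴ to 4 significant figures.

I_yy ≈ 4.924 in⁴

Split into non-overlapping primitives; take the origin at the lower-left of the bounding box.
Web: 0.5 × 6.8, A = 3.4 in², x = 0.25 in, Ī = 0.0708333 in⁴.
Top flange (beyond web): 2.5 × 0.55, A = 1.375 in², x = 1.75 in, Ī = 0.716146 in⁴.
Bottom flange (beyond web): 2.5 × 0.55, A = 1.375 in², x = 1.75 in, Ī = 0.716146 in⁴.
Centroid: x̄ = ΣA·x / ΣA = 0.920732 in.
Transfer each piece to the vertical centroidal axis using Ī + A·d² with d = x − 0.920732:
  web: d = -0.670732 in → contributes +1.60043 in⁴
  top flange (beyond web): d = 0.829268 in → contributes +1.66171 in⁴
  bottom flange (beyond web): d = 0.829268 in → contributes +1.66171 in⁴
Total I = 4.92386 in⁴.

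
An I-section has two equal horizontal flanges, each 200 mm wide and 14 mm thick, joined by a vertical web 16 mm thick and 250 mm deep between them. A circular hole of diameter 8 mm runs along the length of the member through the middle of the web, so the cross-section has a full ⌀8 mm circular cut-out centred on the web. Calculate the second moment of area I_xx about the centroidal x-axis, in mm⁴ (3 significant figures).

Treat the section as a set of non-overlapping primitives; coordinates are from the bounding-box lower-left.
Bottom flange: 200 × 14, A = 2 800 mm², y = 7 mm, Ī = 45 733 mm⁴.
Web: 16 × 250, A = 4 000 mm², y = 139 mm, Ī = 20 833 333 mm⁴.
Top flange: 200 × 14, A = 2 800 mm², y = 271 mm, Ī = 45 733 mm⁴.
Hole (subtracted): ⌀8, A = 50.265 mm², y = 139 mm, Ī = 201.06 mm⁴.
By symmetry the centroid is at mid-height, ȳ = 139 mm.
Transfer each piece to the centroidal x-axis using Ī + A·d² with d = y − 139:
  bottom flange: d = -132 mm → contributes +48 832 933 mm⁴
  web: d = 0 mm → contributes +20 833 333 mm⁴
  top flange: d = 132 mm → contributes +48 832 933 mm⁴
  hole: d = 0 mm → contributes −201.06 mm⁴
Total I = 118 498 999 mm⁴.

I_xx ≈ 1.18 × 10⁸ mm⁴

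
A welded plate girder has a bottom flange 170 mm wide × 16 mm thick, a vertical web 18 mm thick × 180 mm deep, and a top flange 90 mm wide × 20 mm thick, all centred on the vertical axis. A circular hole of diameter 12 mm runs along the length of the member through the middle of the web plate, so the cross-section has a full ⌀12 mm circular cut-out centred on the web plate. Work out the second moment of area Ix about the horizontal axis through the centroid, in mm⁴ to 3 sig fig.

Ix ≈ 5.20 × 10⁷ mm⁴

Split into non-overlapping primitives; take the origin at the lower-left of the bounding box.
Bottom plate: 170 × 16, A = 2 720 mm², y = 8 mm, Ī = 58 027 mm⁴.
Web plate: 18 × 180, A = 3 240 mm², y = 106 mm, Ī = 8 748 000 mm⁴.
Top plate: 90 × 20, A = 1 800 mm², y = 206 mm, Ī = 60 000 mm⁴.
Hole (subtracted): ⌀12, A = 113.1 mm², y = 106 mm, Ī = 1017.9 mm⁴.
Centroid: ȳ = ΣA·y / ΣA = 94.68 mm.
Transfer each piece to the horizontal axis through the centroid using Ī + A·d² with d = y − 94.68:
  bottom plate: d = -86.68 mm → contributes +20 494 717 mm⁴
  web plate: d = 11.32 mm → contributes +9 163 153 mm⁴
  top plate: d = 111.32 mm → contributes +22 365 702 mm⁴
  hole: d = 11.32 mm → contributes −15 509 mm⁴
Total I = 52 008 063 mm⁴.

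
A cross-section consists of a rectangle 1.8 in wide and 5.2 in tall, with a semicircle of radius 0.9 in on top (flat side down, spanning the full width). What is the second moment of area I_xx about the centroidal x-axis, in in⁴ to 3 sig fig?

I_xx ≈ 31.1 in⁴

Break the section into simple shapes (no overlaps), measuring from the bottom-left corner of the bounding box.
Rectangular body: 1.8 × 5.2, A = 9.36 in², y = 2.6 in, Ī = 21.091 in⁴.
Semicircular cap: semicircle r = 0.9, A = 1.2723 in², y = 5.582 in, Ī = 0.072012 in⁴.
Centroid: ȳ = ΣA·y / ΣA = 2.9568 in.
Transfer each piece to the centroidal x-axis using Ī + A·d² with d = y − 2.9568:
  rectangular body: d = -0.35684 in → contributes +22.283 in⁴
  semicircular cap: d = 2.6251 in → contributes +8.8401 in⁴
Total I = 31.123 in⁴.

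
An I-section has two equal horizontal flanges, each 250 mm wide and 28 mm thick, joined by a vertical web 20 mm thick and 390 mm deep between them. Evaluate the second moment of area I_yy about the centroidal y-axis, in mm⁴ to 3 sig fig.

I_yy ≈ 7.32 × 10⁷ mm⁴

Break the section into simple shapes (no overlaps), measuring from the bottom-left corner of the bounding box.
Bottom flange: 250 × 28, A = 7 000 mm², x = 125 mm, Ī = 36 458 333 mm⁴.
Web: 20 × 390, A = 7 800 mm², x = 125 mm, Ī = 260 000 mm⁴.
Top flange: 250 × 28, A = 7 000 mm², x = 125 mm, Ī = 36 458 333 mm⁴.
By symmetry the centroid is at mid-width, x̄ = 125 mm.
All pieces are centred on the centroidal y-axis, so I = ΣĪ = 73 176 667 mm⁴.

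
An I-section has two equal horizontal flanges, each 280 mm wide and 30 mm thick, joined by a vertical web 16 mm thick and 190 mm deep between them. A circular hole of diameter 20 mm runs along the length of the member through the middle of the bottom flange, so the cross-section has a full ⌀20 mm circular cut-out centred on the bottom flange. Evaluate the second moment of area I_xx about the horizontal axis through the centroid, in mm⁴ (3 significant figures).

I_xx ≈ 2.10 × 10⁸ mm⁴

Split into non-overlapping primitives; take the origin at the lower-left of the bounding box.
Bottom flange: 280 × 30, A = 8 400 mm², y = 15 mm, Ī = 630 000 mm⁴.
Web: 16 × 190, A = 3 040 mm², y = 125 mm, Ī = 9 145 333 mm⁴.
Top flange: 280 × 30, A = 8 400 mm², y = 235 mm, Ī = 630 000 mm⁴.
Hole (subtracted): ⌀20, A = 314.16 mm², y = 15 mm, Ī = 7 854 mm⁴.
Centroid: ȳ = ΣA·y / ΣA = 126.77 mm.
Transfer each piece to the horizontal axis through the centroid using Ī + A·d² with d = y − 126.77:
  bottom flange: d = -111.77 mm → contributes +105 566 967 mm⁴
  web: d = -1.7698 mm → contributes +9 154 856 mm⁴
  top flange: d = 108.23 mm → contributes +99 025 656 mm⁴
  hole: d = -111.77 mm → contributes −3 932 487 mm⁴
Total I = 209 814 991 mm⁴.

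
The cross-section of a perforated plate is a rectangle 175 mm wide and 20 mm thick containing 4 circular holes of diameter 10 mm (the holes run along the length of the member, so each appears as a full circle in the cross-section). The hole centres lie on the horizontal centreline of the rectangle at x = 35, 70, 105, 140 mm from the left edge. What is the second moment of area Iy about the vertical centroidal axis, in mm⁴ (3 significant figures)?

Iy ≈ 8.45 × 10⁶ mm⁴

Split into non-overlapping primitives; take the origin at the lower-left of the bounding box.
Plate: 175 × 20, A = 3 500 mm², x = 87.5 mm, Ī = 8 932 292 mm⁴.
Hole 1 (subtracted): ⌀10, A = 78.54 mm², x = 35 mm, Ī = 490.87 mm⁴.
Hole 2 (subtracted): ⌀10, A = 78.54 mm², x = 70 mm, Ī = 490.87 mm⁴.
Hole 3 (subtracted): ⌀10, A = 78.54 mm², x = 105 mm, Ī = 490.87 mm⁴.
Hole 4 (subtracted): ⌀10, A = 78.54 mm², x = 140 mm, Ī = 490.87 mm⁴.
By symmetry the centroid is at mid-width, x̄ = 87.5 mm.
Transfer each piece to the vertical centroidal axis using Ī + A·d² with d = x − 87.5:
  plate: d = 0 mm → contributes +8 932 292 mm⁴
  hole 1: d = -52.5 mm → contributes −216 966 mm⁴
  hole 2: d = -17.5 mm → contributes −24 544 mm⁴
  hole 3: d = 17.5 mm → contributes −24 544 mm⁴
  hole 4: d = 52.5 mm → contributes −216 966 mm⁴
Total I = 8 449 272 mm⁴.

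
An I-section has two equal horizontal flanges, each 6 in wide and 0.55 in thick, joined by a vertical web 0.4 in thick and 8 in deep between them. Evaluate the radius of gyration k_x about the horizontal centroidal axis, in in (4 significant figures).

k_x ≈ 3.751 in

Treat the section as a set of non-overlapping primitives; coordinates are from the bounding-box lower-left.
Bottom flange: 6 × 0.55, A = 3.3 in², y = 0.275 in, Ī = 0.0831875 in⁴.
Web: 0.4 × 8, A = 3.2 in², y = 4.55 in, Ī = 17.0667 in⁴.
Top flange: 6 × 0.55, A = 3.3 in², y = 8.825 in, Ī = 0.0831875 in⁴.
By symmetry the centroid is at mid-height, ȳ = 4.55 in.
Transfer each piece to the horizontal centroidal axis using Ī + A·d² with d = y − 4.55:
  bottom flange: d = -4.275 in → contributes +60.3928 in⁴
  web: d = 0 in → contributes +17.0667 in⁴
  top flange: d = 4.275 in → contributes +60.3928 in⁴
Total I = 137.852 in⁴.
Radius of gyration: k = √(I/A) = √(137.852 / 9.8) = 3.75054 in.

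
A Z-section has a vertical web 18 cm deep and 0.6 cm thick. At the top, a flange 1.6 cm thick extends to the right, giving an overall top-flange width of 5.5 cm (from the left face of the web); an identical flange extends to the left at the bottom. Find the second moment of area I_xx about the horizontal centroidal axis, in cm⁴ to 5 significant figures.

I_xx ≈ 1349.3 cm⁴

Decompose the section into non-overlapping parts with the origin at the bottom-left of its bounding rectangle.
Web: 0.6 × 18, A = 10.8 cm², y = 9 cm, Ī = 291.6 cm⁴.
Top flange (beyond web): 4.9 × 1.6, A = 7.84 cm², y = 17.2 cm, Ī = 1.672533 cm⁴.
Bottom flange (beyond web): 4.9 × 1.6, A = 7.84 cm², y = 0.8 cm, Ī = 1.672533 cm⁴.
Centroid: ȳ = ΣA·y / ΣA = 9 cm.
Transfer each piece to the horizontal centroidal axis using Ī + A·d² with d = y − 9:
  web: d = 0 cm → contributes +291.6 cm⁴
  top flange (beyond web): d = 8.2 cm → contributes +528.8341 cm⁴
  bottom flange (beyond web): d = -8.2 cm → contributes +528.8341 cm⁴
Total I = 1349.268 cm⁴.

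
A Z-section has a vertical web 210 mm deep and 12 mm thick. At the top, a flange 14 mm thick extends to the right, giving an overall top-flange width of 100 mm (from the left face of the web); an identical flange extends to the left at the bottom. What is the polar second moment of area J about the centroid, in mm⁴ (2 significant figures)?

J ≈ 4.1 × 10⁷ mm⁴

Decompose the section into non-overlapping parts with the origin at the bottom-left of its bounding rectangle.
Web: 12 × 210, A = 2 520 mm², y = 105 mm, Ī = 9 261 000 mm⁴.
Top flange (beyond web): 88 × 14, A = 1 232 mm², y = 203 mm, Ī = 20 123 mm⁴.
Bottom flange (beyond web): 88 × 14, A = 1 232 mm², y = 7 mm, Ī = 20 123 mm⁴.
Centroid: ȳ = ΣA·y / ΣA = 105 mm.
Transfer each piece to the centroidal x-axis using Ī + A·d² with d = y − 105:
  web: d = 0 mm → contributes +9 261 000 mm⁴
  top flange (beyond web): d = 98 mm → contributes +11 852 251 mm⁴
  bottom flange (beyond web): d = -98 mm → contributes +11 852 251 mm⁴
Total I = 32 965 501 mm⁴.
For the y-axis: x̄ = 94 mm.
Repeating about the centroidal y-axis gives I_y = 7 780 341 mm⁴.
Polar second moment: J = I_x + I_y = 40 745 843 mm⁴.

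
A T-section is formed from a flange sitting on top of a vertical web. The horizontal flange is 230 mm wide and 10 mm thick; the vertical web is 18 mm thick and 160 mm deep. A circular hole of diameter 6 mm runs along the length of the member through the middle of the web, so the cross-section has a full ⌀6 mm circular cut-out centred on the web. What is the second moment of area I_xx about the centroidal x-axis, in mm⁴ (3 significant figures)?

I_xx ≈ 1.54 × 10⁷ mm⁴

Split into non-overlapping primitives; take the origin at the lower-left of the bounding box.
Flange: 230 × 10, A = 2 300 mm², y = 165 mm, Ī = 19 167 mm⁴.
Web: 18 × 160, A = 2 880 mm², y = 80 mm, Ī = 6 144 000 mm⁴.
Hole (subtracted): ⌀6, A = 28.274 mm², y = 80 mm, Ī = 63.617 mm⁴.
Centroid: ȳ = ΣA·y / ΣA = 117.95 mm.
Transfer each piece to the centroidal x-axis using Ī + A·d² with d = y − 117.95:
  flange: d = 47.052 mm → contributes +5 111 018 mm⁴
  web: d = -37.948 mm → contributes +10 291 444 mm⁴
  hole: d = -37.948 mm → contributes −40 781 mm⁴
Total I = 15 361 681 mm⁴.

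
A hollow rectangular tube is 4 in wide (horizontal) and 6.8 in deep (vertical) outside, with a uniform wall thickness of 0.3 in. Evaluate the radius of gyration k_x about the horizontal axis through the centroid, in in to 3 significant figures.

Decompose the section into non-overlapping parts with the origin at the bottom-left of its bounding rectangle.
Outer rectangle: 4 × 6.8, A = 27.2 in², y = 3.4 in, Ī = 104.81 in⁴.
Inner void (subtracted): 3.4 × 6.2, A = 21.08 in², y = 3.4 in, Ī = 67.526 in⁴.
By symmetry the centroid is at mid-height, ȳ = 3.4 in.
All pieces are centred on the horizontal axis through the centroid, so I = ΣĪ (holes subtracted) = 37.284 in⁴.
Radius of gyration: k = √(I/A) = √(37.284 / 6.12) = 2.4682 in.

k_x ≈ 2.47 in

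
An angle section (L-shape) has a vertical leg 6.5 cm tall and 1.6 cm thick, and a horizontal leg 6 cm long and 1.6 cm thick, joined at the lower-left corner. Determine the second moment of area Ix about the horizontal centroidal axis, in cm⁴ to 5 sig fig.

Ix ≈ 63.318 cm⁴

Decompose the section into non-overlapping parts with the origin at the bottom-left of its bounding rectangle.
Vertical leg: 1.6 × 6.5, A = 10.4 cm², y = 3.25 cm, Ī = 36.61667 cm⁴.
Horizontal leg (remainder): 4.4 × 1.6, A = 7.04 cm², y = 0.8 cm, Ī = 1.501867 cm⁴.
Centroid: ȳ = ΣA·y / ΣA = 2.261009 cm.
Transfer each piece to the horizontal centroidal axis using Ī + A·d² with d = y − 2.261009:
  vertical leg: d = 0.9889908 cm → contributes +46.78894 cm⁴
  horizontal leg (remainder): d = -1.461009 cm → contributes +16.52908 cm⁴
Total I = 63.31802 cm⁴.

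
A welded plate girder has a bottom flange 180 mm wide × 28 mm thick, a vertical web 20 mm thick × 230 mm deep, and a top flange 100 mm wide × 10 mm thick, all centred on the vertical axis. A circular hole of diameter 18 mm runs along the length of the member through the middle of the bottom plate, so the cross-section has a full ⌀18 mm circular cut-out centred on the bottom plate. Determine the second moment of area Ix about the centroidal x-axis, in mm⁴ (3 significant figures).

Treat the section as a set of non-overlapping primitives; coordinates are from the bounding-box lower-left.
Bottom plate: 180 × 28, A = 5 040 mm², y = 14 mm, Ī = 329 280 mm⁴.
Web plate: 20 × 230, A = 4 600 mm², y = 143 mm, Ī = 20 278 333 mm⁴.
Top plate: 100 × 10, A = 1 000 mm², y = 263 mm, Ī = 8333.3 mm⁴.
Hole (subtracted): ⌀18, A = 254.47 mm², y = 14 mm, Ī = 5 153 mm⁴.
Centroid: ȳ = ΣA·y / ΣA = 95.113 mm.
Transfer each piece to the centroidal x-axis using Ī + A·d² with d = y − 95.113:
  bottom plate: d = -81.113 mm → contributes +33 488 923 mm⁴
  web plate: d = 47.887 mm → contributes +30 826 958 mm⁴
  top plate: d = 167.89 mm → contributes +28 194 429 mm⁴
  hole: d = -81.113 mm → contributes −1 679 379 mm⁴
Total I = 90 830 930 mm⁴.

Ix ≈ 9.08 × 10⁷ mm⁴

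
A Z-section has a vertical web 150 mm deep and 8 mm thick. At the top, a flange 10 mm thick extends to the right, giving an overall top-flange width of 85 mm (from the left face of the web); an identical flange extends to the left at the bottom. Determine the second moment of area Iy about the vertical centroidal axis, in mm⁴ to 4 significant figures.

Split into non-overlapping primitives; take the origin at the lower-left of the bounding box.
Web: 8 × 150, A = 1 200 mm², x = 81 mm, Ī = 6 400 mm⁴.
Top flange (beyond web): 77 × 10, A = 770 mm², x = 123.5 mm, Ī = 380 444 mm⁴.
Bottom flange (beyond web): 77 × 10, A = 770 mm², x = 38.5 mm, Ī = 380 444 mm⁴.
Centroid: x̄ = ΣA·x / ΣA = 81 mm.
Transfer each piece to the vertical centroidal axis using Ī + A·d² with d = x − 81:
  web: d = 0 mm → contributes +6 400 mm⁴
  top flange (beyond web): d = 42.5 mm → contributes +1 771 257 mm⁴
  bottom flange (beyond web): d = -42.5 mm → contributes +1 771 257 mm⁴
Total I = 3 548 913 mm⁴.

Iy ≈ 3.549 × 10⁶ mm⁴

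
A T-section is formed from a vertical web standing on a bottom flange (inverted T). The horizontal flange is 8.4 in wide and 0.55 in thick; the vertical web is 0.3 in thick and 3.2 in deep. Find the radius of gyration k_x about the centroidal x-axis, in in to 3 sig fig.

k_x ≈ 0.818 in

Decompose the section into non-overlapping parts with the origin at the bottom-left of its bounding rectangle.
Flange: 8.4 × 0.55, A = 4.62 in², y = 0.275 in, Ī = 0.11646 in⁴.
Web: 0.3 × 3.2, A = 0.96 in², y = 2.15 in, Ī = 0.8192 in⁴.
Centroid: ȳ = ΣA·y / ΣA = 0.59758 in.
Transfer each piece to the centroidal x-axis using Ī + A·d² with d = y − 0.59758:
  flange: d = -0.32258 in → contributes +0.59721 in⁴
  web: d = 1.5524 in → contributes +3.1328 in⁴
Total I = 3.73 in⁴.
Radius of gyration: k = √(I/A) = √(3.73 / 5.58) = 0.8176 in.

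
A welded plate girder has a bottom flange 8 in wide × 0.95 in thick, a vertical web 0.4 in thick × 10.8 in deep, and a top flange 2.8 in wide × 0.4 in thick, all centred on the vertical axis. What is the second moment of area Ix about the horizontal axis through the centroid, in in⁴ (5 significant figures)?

Ix ≈ 227.07 in⁴

Break the section into simple shapes (no overlaps), measuring from the bottom-left corner of the bounding box.
Bottom plate: 8 × 0.95, A = 7.6 in², y = 0.475 in, Ī = 0.5715833 in⁴.
Web plate: 0.4 × 10.8, A = 4.32 in², y = 6.35 in, Ī = 41.9904 in⁴.
Top plate: 2.8 × 0.4, A = 1.12 in², y = 11.95 in, Ī = 0.01493333 in⁴.
Centroid: ȳ = ΣA·y / ΣA = 3.406902 in.
Transfer each piece to the horizontal axis through the centroid using Ī + A·d² with d = y − 3.406902:
  bottom plate: d = -2.931902 in → contributes +65.90155 in⁴
  web plate: d = 2.943098 in → contributes +79.40949 in⁴
  top plate: d = 8.543098 in → contributes +81.7576 in⁴
Total I = 227.0686 in⁴.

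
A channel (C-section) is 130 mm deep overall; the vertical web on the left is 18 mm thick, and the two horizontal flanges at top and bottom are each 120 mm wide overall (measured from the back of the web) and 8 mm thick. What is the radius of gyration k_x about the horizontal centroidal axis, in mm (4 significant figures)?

k_x ≈ 48.59 mm

Split into non-overlapping primitives; take the origin at the lower-left of the bounding box.
Web: 18 × 130, A = 2 340 mm², y = 65 mm, Ī = 3 295 500 mm⁴.
Top flange (beyond web): 102 × 8, A = 816 mm², y = 126 mm, Ī = 4 352 mm⁴.
Bottom flange (beyond web): 102 × 8, A = 816 mm², y = 4 mm, Ī = 4 352 mm⁴.
By symmetry the centroid is at mid-height, ȳ = 65 mm.
Transfer each piece to the horizontal centroidal axis using Ī + A·d² with d = y − 65:
  web: d = 0 mm → contributes +3 295 500 mm⁴
  top flange (beyond web): d = 61 mm → contributes +3 040 688 mm⁴
  bottom flange (beyond web): d = -61 mm → contributes +3 040 688 mm⁴
Total I = 9 376 876 mm⁴.
Radius of gyration: k = √(I/A) = √(9 376 876 / 3 972) = 48.5875 mm.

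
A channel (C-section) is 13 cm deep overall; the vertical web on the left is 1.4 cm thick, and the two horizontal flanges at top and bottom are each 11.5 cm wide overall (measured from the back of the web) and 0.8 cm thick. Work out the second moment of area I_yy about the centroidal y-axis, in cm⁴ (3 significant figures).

Split into non-overlapping primitives; take the origin at the lower-left of the bounding box.
Web: 1.4 × 13, A = 18.2 cm², x = 0.7 cm, Ī = 2.9727 cm⁴.
Top flange (beyond web): 10.1 × 0.8, A = 8.08 cm², x = 6.45 cm, Ī = 68.687 cm⁴.
Bottom flange (beyond web): 10.1 × 0.8, A = 8.08 cm², x = 6.45 cm, Ī = 68.687 cm⁴.
Centroid: x̄ = ΣA·x / ΣA = 3.4043 cm.
Transfer each piece to the centroidal y-axis using Ī + A·d² with d = x − 3.4043:
  web: d = -2.7043 cm → contributes +136.07 cm⁴
  top flange (beyond web): d = 3.0457 cm → contributes +143.64 cm⁴
  bottom flange (beyond web): d = 3.0457 cm → contributes +143.64 cm⁴
Total I = 423.35 cm⁴.

I_yy ≈ 423 cm⁴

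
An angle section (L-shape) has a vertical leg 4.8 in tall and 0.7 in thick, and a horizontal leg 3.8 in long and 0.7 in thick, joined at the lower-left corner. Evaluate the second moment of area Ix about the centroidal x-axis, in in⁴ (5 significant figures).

Treat the section as a set of non-overlapping primitives; coordinates are from the bounding-box lower-left.
Vertical leg: 0.7 × 4.8, A = 3.36 in², y = 2.4 in, Ī = 6.4512 in⁴.
Horizontal leg (remainder): 3.1 × 0.7, A = 2.17 in², y = 0.35 in, Ī = 0.08860833 in⁴.
Centroid: ȳ = ΣA·y / ΣA = 1.59557 in.
Transfer each piece to the centroidal x-axis using Ī + A·d² with d = y − 1.59557:
  vertical leg: d = 0.8044304 in → contributes +8.625484 in⁴
  horizontal leg (remainder): d = -1.24557 in → contributes +3.455241 in⁴
Total I = 12.08072 in⁴.

Ix ≈ 12.081 in⁴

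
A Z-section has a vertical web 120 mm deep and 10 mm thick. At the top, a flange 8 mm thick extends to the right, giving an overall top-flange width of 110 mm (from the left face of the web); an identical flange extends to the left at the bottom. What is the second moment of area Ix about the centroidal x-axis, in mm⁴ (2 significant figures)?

Break the section into simple shapes (no overlaps), measuring from the bottom-left corner of the bounding box.
Web: 10 × 120, A = 1 200 mm², y = 60 mm, Ī = 1 440 000 mm⁴.
Top flange (beyond web): 100 × 8, A = 800 mm², y = 116 mm, Ī = 4 267 mm⁴.
Bottom flange (beyond web): 100 × 8, A = 800 mm², y = 4 mm, Ī = 4 267 mm⁴.
Centroid: ȳ = ΣA·y / ΣA = 60 mm.
Transfer each piece to the centroidal x-axis using Ī + A·d² with d = y − 60:
  web: d = 0 mm → contributes +1 440 000 mm⁴
  top flange (beyond web): d = 56 mm → contributes +2 513 067 mm⁴
  bottom flange (beyond web): d = -56 mm → contributes +2 513 067 mm⁴
Total I = 6 466 133 mm⁴.

Ix ≈ 6.5 × 10⁶ mm⁴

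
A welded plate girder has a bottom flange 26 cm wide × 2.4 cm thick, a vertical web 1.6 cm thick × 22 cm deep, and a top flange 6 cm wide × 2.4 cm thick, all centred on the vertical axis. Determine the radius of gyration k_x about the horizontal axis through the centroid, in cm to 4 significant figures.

k_x ≈ 9.366 cm

Split into non-overlapping primitives; take the origin at the lower-left of the bounding box.
Bottom plate: 26 × 2.4, A = 62.4 cm², y = 1.2 cm, Ī = 29.952 cm⁴.
Web plate: 1.6 × 22, A = 35.2 cm², y = 13.4 cm, Ī = 1419.73 cm⁴.
Top plate: 6 × 2.4, A = 14.4 cm², y = 25.6 cm, Ī = 6.912 cm⁴.
Centroid: ȳ = ΣA·y / ΣA = 8.17143 cm.
Transfer each piece to the horizontal axis through the centroid using Ī + A·d² with d = y − 8.17143:
  bottom plate: d = -6.97143 cm → contributes +3062.64 cm⁴
  web plate: d = 5.22857 cm → contributes +2382.03 cm⁴
  top plate: d = 17.4286 cm → contributes +4380.99 cm⁴
Total I = 9825.66 cm⁴.
Radius of gyration: k = √(I/A) = √(9825.66 / 112) = 9.36638 cm.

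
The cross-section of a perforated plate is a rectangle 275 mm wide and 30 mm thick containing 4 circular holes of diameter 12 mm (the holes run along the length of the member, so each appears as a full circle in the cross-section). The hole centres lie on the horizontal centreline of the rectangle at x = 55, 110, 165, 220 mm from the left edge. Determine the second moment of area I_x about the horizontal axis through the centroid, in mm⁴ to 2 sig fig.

Split into non-overlapping primitives; take the origin at the lower-left of the bounding box.
Plate: 275 × 30, A = 8 250 mm², y = 15 mm, Ī = 618 750 mm⁴.
Hole 1 (subtracted): ⌀12, A = 113.1 mm², y = 15 mm, Ī = 1 018 mm⁴.
Hole 2 (subtracted): ⌀12, A = 113.1 mm², y = 15 mm, Ī = 1 018 mm⁴.
Hole 3 (subtracted): ⌀12, A = 113.1 mm², y = 15 mm, Ī = 1 018 mm⁴.
Hole 4 (subtracted): ⌀12, A = 113.1 mm², y = 15 mm, Ī = 1 018 mm⁴.
By symmetry the centroid is at mid-height, ȳ = 15 mm.
All pieces are centred on the horizontal axis through the centroid, so I = ΣĪ (holes subtracted) = 614 678 mm⁴.

I_x ≈ 6.1 × 10⁵ mm⁴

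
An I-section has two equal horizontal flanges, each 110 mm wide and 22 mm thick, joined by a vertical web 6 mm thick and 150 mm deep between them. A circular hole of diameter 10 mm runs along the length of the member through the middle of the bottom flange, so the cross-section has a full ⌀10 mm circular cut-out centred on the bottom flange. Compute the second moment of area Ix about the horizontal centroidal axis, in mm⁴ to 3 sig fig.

Treat the section as a set of non-overlapping primitives; coordinates are from the bounding-box lower-left.
Bottom flange: 110 × 22, A = 2 420 mm², y = 11 mm, Ī = 97 607 mm⁴.
Web: 6 × 150, A = 900 mm², y = 97 mm, Ī = 1 687 500 mm⁴.
Top flange: 110 × 22, A = 2 420 mm², y = 183 mm, Ī = 97 607 mm⁴.
Hole (subtracted): ⌀10, A = 78.54 mm², y = 11 mm, Ī = 490.87 mm⁴.
Centroid: ȳ = ΣA·y / ΣA = 98.193 mm.
Transfer each piece to the horizontal centroidal axis using Ī + A·d² with d = y − 98.193:
  bottom flange: d = -87.193 mm → contributes +18 495 968 mm⁴
  web: d = -1.1931 mm → contributes +1 688 781 mm⁴
  top flange: d = 84.807 mm → contributes +17 502 775 mm⁴
  hole: d = -87.193 mm → contributes −597 600 mm⁴
Total I = 37 089 924 mm⁴.

Ix ≈ 3.71 × 10⁷ mm⁴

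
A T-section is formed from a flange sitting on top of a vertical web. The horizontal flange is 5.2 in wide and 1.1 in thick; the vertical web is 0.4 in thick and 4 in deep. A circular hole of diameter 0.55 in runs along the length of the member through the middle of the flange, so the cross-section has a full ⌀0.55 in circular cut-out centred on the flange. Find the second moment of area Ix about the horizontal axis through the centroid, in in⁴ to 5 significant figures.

Break the section into simple shapes (no overlaps), measuring from the bottom-left corner of the bounding box.
Flange: 5.2 × 1.1, A = 5.72 in², y = 4.55 in, Ī = 0.5767667 in⁴.
Web: 0.4 × 4, A = 1.6 in², y = 2 in, Ī = 2.133333 in⁴.
Hole (subtracted): ⌀0.55, A = 0.2375829 in², y = 4.55 in, Ī = 0.004491803 in⁴.
Centroid: ȳ = ΣA·y / ΣA = 3.973925 in.
Transfer each piece to the horizontal axis through the centroid using Ī + A·d² with d = y − 3.973925:
  flange: d = 0.5760745 in → contributes +2.475016 in⁴
  web: d = -1.973925 in → contributes +8.367544 in⁴
  hole: d = 0.5760745 in → contributes −0.08333652 in⁴
Total I = 10.75922 in⁴.

Ix ≈ 10.759 in⁴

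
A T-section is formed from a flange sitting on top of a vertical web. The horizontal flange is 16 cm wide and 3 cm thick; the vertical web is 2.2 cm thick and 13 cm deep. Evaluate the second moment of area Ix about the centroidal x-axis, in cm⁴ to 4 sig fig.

Decompose the section into non-overlapping parts with the origin at the bottom-left of its bounding rectangle.
Flange: 16 × 3, A = 48 cm², y = 14.5 cm, Ī = 36 cm⁴.
Web: 2.2 × 13, A = 28.6 cm², y = 6.5 cm, Ī = 402.783 cm⁴.
Centroid: ȳ = ΣA·y / ΣA = 11.5131 cm.
Transfer each piece to the centroidal x-axis using Ī + A·d² with d = y − 11.5131:
  flange: d = 2.98695 cm → contributes +464.248 cm⁴
  web: d = -5.01305 cm → contributes +1121.52 cm⁴
Total I = 1585.77 cm⁴.

Ix ≈ 1586 cm⁴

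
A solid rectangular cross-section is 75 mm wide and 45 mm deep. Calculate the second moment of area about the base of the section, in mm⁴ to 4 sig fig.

I_base ≈ 2.278 × 10⁶ mm⁴

The section: 75 × 45, A = 3 375 mm², y = 22.5 mm, Ī = 569 531 mm⁴.
Transfer it to the bottom edge using Ī + A·d² with d = y − 0:
  the section: d = 22.5 mm → contributes +2 278 125 mm⁴
Total I = 2 278 125 mm⁴.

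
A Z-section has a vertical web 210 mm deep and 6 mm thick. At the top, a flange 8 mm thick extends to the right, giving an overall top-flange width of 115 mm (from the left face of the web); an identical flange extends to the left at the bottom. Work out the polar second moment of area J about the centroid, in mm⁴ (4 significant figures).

J ≈ 2.993 × 10⁷ mm⁴

Break the section into simple shapes (no overlaps), measuring from the bottom-left corner of the bounding box.
Web: 6 × 210, A = 1 260 mm², y = 105 mm, Ī = 4 630 500 mm⁴.
Top flange (beyond web): 109 × 8, A = 872 mm², y = 206 mm, Ī = 4650.67 mm⁴.
Bottom flange (beyond web): 109 × 8, A = 872 mm², y = 4 mm, Ī = 4650.67 mm⁴.
Centroid: ȳ = ΣA·y / ΣA = 105 mm.
Transfer each piece to the centroidal x-axis using Ī + A·d² with d = y − 105:
  web: d = 0 mm → contributes +4 630 500 mm⁴
  top flange (beyond web): d = 101 mm → contributes +8 899 923 mm⁴
  bottom flange (beyond web): d = -101 mm → contributes +8 899 923 mm⁴
Total I = 22 430 345 mm⁴.
For the y-axis: x̄ = 112 mm.
Repeating about the centroidal y-axis gives I_y = 7 496 585 mm⁴.
Polar second moment: J = I_x + I_y = 29 926 931 mm⁴.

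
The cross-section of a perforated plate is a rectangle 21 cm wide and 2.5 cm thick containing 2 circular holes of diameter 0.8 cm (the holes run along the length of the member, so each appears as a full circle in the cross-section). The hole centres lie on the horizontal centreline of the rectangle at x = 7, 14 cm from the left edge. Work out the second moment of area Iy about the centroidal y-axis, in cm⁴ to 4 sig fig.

Iy ≈ 1917 cm⁴

Split into non-overlapping primitives; take the origin at the lower-left of the bounding box.
Plate: 21 × 2.5, A = 52.5 cm², x = 10.5 cm, Ī = 1929.38 cm⁴.
Hole 1 (subtracted): ⌀0.8, A = 0.502655 cm², x = 7 cm, Ī = 0.0201062 cm⁴.
Hole 2 (subtracted): ⌀0.8, A = 0.502655 cm², x = 14 cm, Ī = 0.0201062 cm⁴.
By symmetry the centroid is at mid-width, x̄ = 10.5 cm.
Transfer each piece to the centroidal y-axis using Ī + A·d² with d = x − 10.5:
  plate: d = 0 cm → contributes +1929.38 cm⁴
  hole 1: d = -3.5 cm → contributes −6.17763 cm⁴
  hole 2: d = 3.5 cm → contributes −6.17763 cm⁴
Total I = 1917.02 cm⁴.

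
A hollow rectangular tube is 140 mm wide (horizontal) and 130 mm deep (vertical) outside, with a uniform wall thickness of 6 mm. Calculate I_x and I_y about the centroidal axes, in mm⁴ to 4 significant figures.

I_x ≈ 8.106 × 10⁶ mm⁴, I_y ≈ 9.105 × 10⁶ mm⁴

Decompose the section into non-overlapping parts with the origin at the bottom-left of its bounding rectangle.
Outer rectangle: 140 × 130, A = 18 200 mm², y = 65 mm, Ī = 25 631 667 mm⁴.
Inner void (subtracted): 128 × 118, A = 15 104 mm², y = 65 mm, Ī = 17 525 675 mm⁴.
By symmetry the centroid is at mid-height, ȳ = 65 mm.
All pieces are centred on the centroidal x-axis, so I = ΣĪ (holes subtracted) = 8 105 992 mm⁴.
Repeating about the centroidal y-axis gives I_y = 9 104 672 mm⁴.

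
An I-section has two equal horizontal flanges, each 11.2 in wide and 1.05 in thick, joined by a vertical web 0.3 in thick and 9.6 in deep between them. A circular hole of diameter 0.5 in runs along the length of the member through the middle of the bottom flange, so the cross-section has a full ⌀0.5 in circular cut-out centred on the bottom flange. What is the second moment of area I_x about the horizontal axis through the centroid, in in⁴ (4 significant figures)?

Break the section into simple shapes (no overlaps), measuring from the bottom-left corner of the bounding box.
Bottom flange: 11.2 × 1.05, A = 11.76 in², y = 0.525 in, Ī = 1.08045 in⁴.
Web: 0.3 × 9.6, A = 2.88 in², y = 5.85 in, Ī = 22.1184 in⁴.
Top flange: 11.2 × 1.05, A = 11.76 in², y = 11.175 in, Ī = 1.08045 in⁴.
Hole (subtracted): ⌀0.5, A = 0.19635 in², y = 0.525 in, Ī = 0.00306796 in⁴.
Centroid: ȳ = ΣA·y / ΣA = 5.8899 in.
Transfer each piece to the horizontal axis through the centroid using Ī + A·d² with d = y − 5.8899:
  bottom flange: d = -5.3649 in → contributes +339.559 in⁴
  web: d = -0.0399014 in → contributes +22.123 in⁴
  top flange: d = 5.2851 in → contributes +329.564 in⁴
  hole: d = -5.3649 in → contributes −5.65443 in⁴
Total I = 685.591 in⁴.

I_x ≈ 685.6 in⁴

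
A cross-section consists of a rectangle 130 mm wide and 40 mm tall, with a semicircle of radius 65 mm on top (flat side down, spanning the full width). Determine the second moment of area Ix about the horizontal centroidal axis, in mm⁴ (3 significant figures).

Ix ≈ 9.25 × 10⁶ mm⁴

Split into non-overlapping primitives; take the origin at the lower-left of the bounding box.
Rectangular body: 130 × 40, A = 5 200 mm², y = 20 mm, Ī = 693 333 mm⁴.
Semicircular cap: semicircle r = 65, A = 6636.6 mm², y = 67.587 mm, Ī = 1 959 230 mm⁴.
Centroid: ȳ = ΣA·y / ΣA = 46.681 mm.
Transfer each piece to the horizontal centroidal axis using Ī + A·d² with d = y − 46.681:
  rectangular body: d = -26.681 mm → contributes +4 395 156 mm⁴
  semicircular cap: d = 20.906 mm → contributes +4 859 727 mm⁴
Total I = 9 254 882 mm⁴.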